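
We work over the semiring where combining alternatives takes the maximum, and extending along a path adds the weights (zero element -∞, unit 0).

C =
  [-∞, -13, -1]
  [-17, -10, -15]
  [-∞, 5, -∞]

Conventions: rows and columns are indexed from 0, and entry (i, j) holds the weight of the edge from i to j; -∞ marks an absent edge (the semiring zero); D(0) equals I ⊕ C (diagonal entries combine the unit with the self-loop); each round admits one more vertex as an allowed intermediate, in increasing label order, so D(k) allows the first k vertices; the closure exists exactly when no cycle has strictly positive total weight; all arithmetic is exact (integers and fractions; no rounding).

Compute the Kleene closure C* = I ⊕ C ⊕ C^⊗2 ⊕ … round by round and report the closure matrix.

D(0):
  [0, -13, -1]
  [-17, 0, -15]
  [-∞, 5, 0]
D(1):
  [0, -13, -1]
  [-17, 0, -15]
  [-∞, 5, 0]
D(2):
  [0, -13, -1]
  [-17, 0, -15]
  [-12, 5, 0]
D(3):
  [0, 4, -1]
  [-17, 0, -15]
  [-12, 5, 0]
Answer: C* = [[0, 4, -1], [-17, 0, -15], [-12, 5, 0]]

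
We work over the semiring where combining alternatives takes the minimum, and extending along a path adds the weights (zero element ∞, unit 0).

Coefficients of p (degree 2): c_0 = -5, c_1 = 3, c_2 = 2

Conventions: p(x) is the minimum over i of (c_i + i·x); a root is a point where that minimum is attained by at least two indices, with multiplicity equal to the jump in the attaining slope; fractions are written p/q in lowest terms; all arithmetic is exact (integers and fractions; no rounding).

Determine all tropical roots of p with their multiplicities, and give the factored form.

hull edge (i=0, c=-5) to (i=2, c=2): slope 7/2, span 2
Factored form: p(x) = 2 ⊗ (x ⊕ (-7/2)) ⊗ (x ⊕ (-7/2))
Answer: roots = -7/2 (mult 2)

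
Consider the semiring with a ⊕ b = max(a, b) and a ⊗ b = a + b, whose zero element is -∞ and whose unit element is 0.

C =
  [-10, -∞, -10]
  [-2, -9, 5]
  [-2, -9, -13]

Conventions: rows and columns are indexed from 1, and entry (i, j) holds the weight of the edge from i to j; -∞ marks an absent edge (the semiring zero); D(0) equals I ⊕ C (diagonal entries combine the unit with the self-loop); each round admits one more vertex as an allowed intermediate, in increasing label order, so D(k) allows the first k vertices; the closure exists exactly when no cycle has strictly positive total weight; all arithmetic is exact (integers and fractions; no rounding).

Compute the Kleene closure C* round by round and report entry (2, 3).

D(0):
  [0, -∞, -10]
  [-2, 0, 5]
  [-2, -9, 0]
D(1):
  [0, -∞, -10]
  [-2, 0, 5]
  [-2, -9, 0]
D(2):
  [0, -∞, -10]
  [-2, 0, 5]
  [-2, -9, 0]
D(3):
  [0, -19, -10]
  [3, 0, 5]
  [-2, -9, 0]
Answer: C*[2][3] = 5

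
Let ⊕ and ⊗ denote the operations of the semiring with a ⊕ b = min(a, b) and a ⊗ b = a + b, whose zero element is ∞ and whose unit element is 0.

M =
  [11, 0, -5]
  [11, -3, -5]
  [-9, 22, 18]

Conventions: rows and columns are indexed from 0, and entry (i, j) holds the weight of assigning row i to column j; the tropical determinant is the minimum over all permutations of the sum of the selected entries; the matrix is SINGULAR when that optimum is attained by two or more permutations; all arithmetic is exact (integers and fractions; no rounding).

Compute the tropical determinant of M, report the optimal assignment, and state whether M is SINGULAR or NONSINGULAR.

σ = (0, 1, 2): 11 + (-3) + 18 = 26
σ = (0, 2, 1): 11 + (-5) + 22 = 28
σ = (1, 0, 2): 0 + 11 + 18 = 29
σ = (1, 2, 0): 0 + (-5) + (-9) = -14
σ = (2, 0, 1): (-5) + 11 + 22 = 28
σ = (2, 1, 0): (-5) + (-3) + (-9) = -17
Optimal value attained by: σ = (2, 1, 0).
Answer: det⊕(M) = -17; verdict: NONSINGULAR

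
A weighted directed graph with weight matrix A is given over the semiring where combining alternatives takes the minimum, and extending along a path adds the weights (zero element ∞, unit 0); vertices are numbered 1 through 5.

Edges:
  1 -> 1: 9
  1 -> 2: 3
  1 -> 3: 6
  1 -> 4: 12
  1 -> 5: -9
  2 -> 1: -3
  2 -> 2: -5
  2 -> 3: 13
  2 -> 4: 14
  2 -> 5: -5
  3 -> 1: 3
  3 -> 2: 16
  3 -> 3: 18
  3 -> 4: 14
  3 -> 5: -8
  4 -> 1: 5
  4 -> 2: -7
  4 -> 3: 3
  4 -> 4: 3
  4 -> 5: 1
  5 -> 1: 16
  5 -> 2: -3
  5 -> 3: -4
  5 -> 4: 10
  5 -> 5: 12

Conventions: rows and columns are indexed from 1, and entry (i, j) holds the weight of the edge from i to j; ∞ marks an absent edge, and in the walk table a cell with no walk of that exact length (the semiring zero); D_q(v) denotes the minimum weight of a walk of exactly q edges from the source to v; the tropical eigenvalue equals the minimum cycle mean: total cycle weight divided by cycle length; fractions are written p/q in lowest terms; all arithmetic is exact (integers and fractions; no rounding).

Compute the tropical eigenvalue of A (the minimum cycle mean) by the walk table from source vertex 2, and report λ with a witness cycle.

q=0: [∞, 0, ∞, ∞, ∞]
q=1: [-3, -5, 13, 14, -5]
q=2: [-8, -10, -9, 5, -12]
q=3: [-13, -15, -16, -2, -17]
q=4: [-18, -20, -21, -7, -24]
q=5: [-23, -27, -28, -14, -29]
Optimal cycle mean attained by: cycle 3->5->3, total (-8) + (-4), length 2.
Answer: λ = -6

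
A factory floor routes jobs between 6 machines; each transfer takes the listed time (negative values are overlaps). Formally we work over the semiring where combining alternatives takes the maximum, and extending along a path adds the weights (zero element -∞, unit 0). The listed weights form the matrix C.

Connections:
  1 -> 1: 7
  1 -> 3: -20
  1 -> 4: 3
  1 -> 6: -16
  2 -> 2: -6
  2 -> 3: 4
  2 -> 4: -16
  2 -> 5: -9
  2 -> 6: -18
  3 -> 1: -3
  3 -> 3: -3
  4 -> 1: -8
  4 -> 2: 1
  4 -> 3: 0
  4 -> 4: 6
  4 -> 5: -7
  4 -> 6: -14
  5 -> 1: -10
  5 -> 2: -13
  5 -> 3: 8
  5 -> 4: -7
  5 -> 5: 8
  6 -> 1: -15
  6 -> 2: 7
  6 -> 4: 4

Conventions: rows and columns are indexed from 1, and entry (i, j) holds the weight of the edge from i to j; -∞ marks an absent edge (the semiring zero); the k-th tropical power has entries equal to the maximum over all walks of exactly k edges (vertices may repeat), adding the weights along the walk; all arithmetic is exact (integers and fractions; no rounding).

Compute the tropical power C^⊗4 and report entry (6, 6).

C^⊗2:
  [14, 4, 3, 10, -4, -9]
  [1, -11, 1, -10, -1, -24]
  [4, -∞, -6, 0, -∞, -19]
  [-1, 7, 6, 12, 1, -8]
  [5, -5, 16, 1, 16, -21]
  [-4, 5, 11, 10, -2, -10]
C^⊗3:
  [21, 11, 10, 17, 4, -2]
  [8, -9, 7, 4, 7, -15]
  [11, 1, 0, 7, -7, -12]
  [6, 13, 12, 18, 9, -2]
  [13, 3, 24, 9, 24, -11]
  [8, 11, 10, 16, 6, -4]
C^⊗4:
  [28, 18, 17, 24, 12, 5]
  [15, 5, 15, 11, 15, -8]
  [18, 8, 7, 14, 1, -5]
  [13, 19, 18, 24, 17, 4]
  [21, 11, 32, 17, 32, -3]
  [15, 17, 16, 22, 14, 2]
Key observation: the optimum is the walk 6->4->4->4->6, with weight 4 + 6 + 6 + (-14) = 2.
Optimal value attained by: walk 6->4->4->4->6.
Answer: (C^⊗4)[6][6] = 2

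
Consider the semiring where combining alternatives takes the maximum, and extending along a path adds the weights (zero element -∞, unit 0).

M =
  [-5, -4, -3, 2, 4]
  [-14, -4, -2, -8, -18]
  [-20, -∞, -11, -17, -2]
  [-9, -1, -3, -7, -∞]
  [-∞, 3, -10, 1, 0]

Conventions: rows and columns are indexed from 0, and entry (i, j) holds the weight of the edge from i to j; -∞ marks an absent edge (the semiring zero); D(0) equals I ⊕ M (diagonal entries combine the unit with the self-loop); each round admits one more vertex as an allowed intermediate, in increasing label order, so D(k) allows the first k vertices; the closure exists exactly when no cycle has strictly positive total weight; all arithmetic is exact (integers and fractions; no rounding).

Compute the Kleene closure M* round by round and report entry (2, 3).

D(0):
  [0, -4, -3, 2, 4]
  [-14, 0, -2, -8, -18]
  [-20, -∞, 0, -17, -2]
  [-9, -1, -3, 0, -∞]
  [-∞, 3, -10, 1, 0]
D(1):
  [0, -4, -3, 2, 4]
  [-14, 0, -2, -8, -10]
  [-20, -24, 0, -17, -2]
  [-9, -1, -3, 0, -5]
  [-∞, 3, -10, 1, 0]
D(2):
  [0, -4, -3, 2, 4]
  [-14, 0, -2, -8, -10]
  [-20, -24, 0, -17, -2]
  [-9, -1, -3, 0, -5]
  [-11, 3, 1, 1, 0]
D(3):
  [0, -4, -3, 2, 4]
  [-14, 0, -2, -8, -4]
  [-20, -24, 0, -17, -2]
  [-9, -1, -3, 0, -5]
  [-11, 3, 1, 1, 0]
D(4):
  [0, 1, -1, 2, 4]
  [-14, 0, -2, -8, -4]
  [-20, -18, 0, -17, -2]
  [-9, -1, -3, 0, -5]
  [-8, 3, 1, 1, 0]
D(5):
  [0, 7, 5, 5, 4]
  [-12, 0, -2, -3, -4]
  [-10, 1, 0, -1, -2]
  [-9, -1, -3, 0, -5]
  [-8, 3, 1, 1, 0]
Answer: M*[2][3] = -1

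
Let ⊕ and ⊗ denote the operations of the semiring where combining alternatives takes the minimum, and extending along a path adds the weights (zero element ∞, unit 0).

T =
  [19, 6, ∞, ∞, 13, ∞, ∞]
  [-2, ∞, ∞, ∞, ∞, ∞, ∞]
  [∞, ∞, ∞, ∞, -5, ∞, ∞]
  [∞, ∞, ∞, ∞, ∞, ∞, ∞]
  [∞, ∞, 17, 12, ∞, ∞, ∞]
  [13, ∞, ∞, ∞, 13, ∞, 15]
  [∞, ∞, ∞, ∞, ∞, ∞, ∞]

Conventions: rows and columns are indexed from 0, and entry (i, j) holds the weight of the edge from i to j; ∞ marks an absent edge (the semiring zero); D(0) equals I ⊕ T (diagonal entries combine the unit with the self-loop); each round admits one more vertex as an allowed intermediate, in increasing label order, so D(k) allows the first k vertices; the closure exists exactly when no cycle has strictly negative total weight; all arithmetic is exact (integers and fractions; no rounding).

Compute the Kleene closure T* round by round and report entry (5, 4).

D(0):
  [0, 6, ∞, ∞, 13, ∞, ∞]
  [-2, 0, ∞, ∞, ∞, ∞, ∞]
  [∞, ∞, 0, ∞, -5, ∞, ∞]
  [∞, ∞, ∞, 0, ∞, ∞, ∞]
  [∞, ∞, 17, 12, 0, ∞, ∞]
  [13, ∞, ∞, ∞, 13, 0, 15]
  [∞, ∞, ∞, ∞, ∞, ∞, 0]
D(1):
  [0, 6, ∞, ∞, 13, ∞, ∞]
  [-2, 0, ∞, ∞, 11, ∞, ∞]
  [∞, ∞, 0, ∞, -5, ∞, ∞]
  [∞, ∞, ∞, 0, ∞, ∞, ∞]
  [∞, ∞, 17, 12, 0, ∞, ∞]
  [13, 19, ∞, ∞, 13, 0, 15]
  [∞, ∞, ∞, ∞, ∞, ∞, 0]
D(2):
  [0, 6, ∞, ∞, 13, ∞, ∞]
  [-2, 0, ∞, ∞, 11, ∞, ∞]
  [∞, ∞, 0, ∞, -5, ∞, ∞]
  [∞, ∞, ∞, 0, ∞, ∞, ∞]
  [∞, ∞, 17, 12, 0, ∞, ∞]
  [13, 19, ∞, ∞, 13, 0, 15]
  [∞, ∞, ∞, ∞, ∞, ∞, 0]
D(3):
  [0, 6, ∞, ∞, 13, ∞, ∞]
  [-2, 0, ∞, ∞, 11, ∞, ∞]
  [∞, ∞, 0, ∞, -5, ∞, ∞]
  [∞, ∞, ∞, 0, ∞, ∞, ∞]
  [∞, ∞, 17, 12, 0, ∞, ∞]
  [13, 19, ∞, ∞, 13, 0, 15]
  [∞, ∞, ∞, ∞, ∞, ∞, 0]
D(4):
  [0, 6, ∞, ∞, 13, ∞, ∞]
  [-2, 0, ∞, ∞, 11, ∞, ∞]
  [∞, ∞, 0, ∞, -5, ∞, ∞]
  [∞, ∞, ∞, 0, ∞, ∞, ∞]
  [∞, ∞, 17, 12, 0, ∞, ∞]
  [13, 19, ∞, ∞, 13, 0, 15]
  [∞, ∞, ∞, ∞, ∞, ∞, 0]
D(5):
  [0, 6, 30, 25, 13, ∞, ∞]
  [-2, 0, 28, 23, 11, ∞, ∞]
  [∞, ∞, 0, 7, -5, ∞, ∞]
  [∞, ∞, ∞, 0, ∞, ∞, ∞]
  [∞, ∞, 17, 12, 0, ∞, ∞]
  [13, 19, 30, 25, 13, 0, 15]
  [∞, ∞, ∞, ∞, ∞, ∞, 0]
D(6):
  [0, 6, 30, 25, 13, ∞, ∞]
  [-2, 0, 28, 23, 11, ∞, ∞]
  [∞, ∞, 0, 7, -5, ∞, ∞]
  [∞, ∞, ∞, 0, ∞, ∞, ∞]
  [∞, ∞, 17, 12, 0, ∞, ∞]
  [13, 19, 30, 25, 13, 0, 15]
  [∞, ∞, ∞, ∞, ∞, ∞, 0]
D(7):
  [0, 6, 30, 25, 13, ∞, ∞]
  [-2, 0, 28, 23, 11, ∞, ∞]
  [∞, ∞, 0, 7, -5, ∞, ∞]
  [∞, ∞, ∞, 0, ∞, ∞, ∞]
  [∞, ∞, 17, 12, 0, ∞, ∞]
  [13, 19, 30, 25, 13, 0, 15]
  [∞, ∞, ∞, ∞, ∞, ∞, 0]
Answer: T*[5][4] = 13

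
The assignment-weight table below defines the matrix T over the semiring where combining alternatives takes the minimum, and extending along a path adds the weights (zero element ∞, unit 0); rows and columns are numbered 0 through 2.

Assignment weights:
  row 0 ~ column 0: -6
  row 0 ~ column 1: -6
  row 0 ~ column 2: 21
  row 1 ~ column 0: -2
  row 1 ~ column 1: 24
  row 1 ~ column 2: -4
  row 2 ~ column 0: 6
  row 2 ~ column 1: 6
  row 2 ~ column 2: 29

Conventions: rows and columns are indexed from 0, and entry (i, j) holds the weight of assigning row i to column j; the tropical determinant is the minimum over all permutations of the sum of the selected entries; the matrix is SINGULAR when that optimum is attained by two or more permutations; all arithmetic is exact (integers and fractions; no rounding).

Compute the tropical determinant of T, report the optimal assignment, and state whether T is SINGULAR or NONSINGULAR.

σ = (0, 1, 2): (-6) + 24 + 29 = 47
σ = (0, 2, 1): (-6) + (-4) + 6 = -4
σ = (1, 0, 2): (-6) + (-2) + 29 = 21
σ = (1, 2, 0): (-6) + (-4) + 6 = -4
σ = (2, 0, 1): 21 + (-2) + 6 = 25
σ = (2, 1, 0): 21 + 24 + 6 = 51
Optimal value attained by: σ = (0, 2, 1).
Answer: det⊕(T) = -4; verdict: SINGULAR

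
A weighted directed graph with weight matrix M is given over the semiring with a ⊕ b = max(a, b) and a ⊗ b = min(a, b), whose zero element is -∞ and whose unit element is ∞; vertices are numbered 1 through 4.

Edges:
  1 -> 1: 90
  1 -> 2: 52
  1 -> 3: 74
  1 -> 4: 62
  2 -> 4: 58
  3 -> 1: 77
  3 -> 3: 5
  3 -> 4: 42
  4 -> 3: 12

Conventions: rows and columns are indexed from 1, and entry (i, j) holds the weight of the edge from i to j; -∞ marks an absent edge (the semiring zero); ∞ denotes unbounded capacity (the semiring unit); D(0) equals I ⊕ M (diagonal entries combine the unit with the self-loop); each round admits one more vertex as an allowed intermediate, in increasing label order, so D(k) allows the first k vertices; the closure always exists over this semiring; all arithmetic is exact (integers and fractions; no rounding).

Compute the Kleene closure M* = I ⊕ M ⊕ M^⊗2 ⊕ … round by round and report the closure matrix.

D(0):
  [∞, 52, 74, 62]
  [-∞, ∞, -∞, 58]
  [77, -∞, ∞, 42]
  [-∞, -∞, 12, ∞]
D(1):
  [∞, 52, 74, 62]
  [-∞, ∞, -∞, 58]
  [77, 52, ∞, 62]
  [-∞, -∞, 12, ∞]
D(2):
  [∞, 52, 74, 62]
  [-∞, ∞, -∞, 58]
  [77, 52, ∞, 62]
  [-∞, -∞, 12, ∞]
D(3):
  [∞, 52, 74, 62]
  [-∞, ∞, -∞, 58]
  [77, 52, ∞, 62]
  [12, 12, 12, ∞]
D(4):
  [∞, 52, 74, 62]
  [12, ∞, 12, 58]
  [77, 52, ∞, 62]
  [12, 12, 12, ∞]
Answer: M* = [[∞, 52, 74, 62], [12, ∞, 12, 58], [77, 52, ∞, 62], [12, 12, 12, ∞]]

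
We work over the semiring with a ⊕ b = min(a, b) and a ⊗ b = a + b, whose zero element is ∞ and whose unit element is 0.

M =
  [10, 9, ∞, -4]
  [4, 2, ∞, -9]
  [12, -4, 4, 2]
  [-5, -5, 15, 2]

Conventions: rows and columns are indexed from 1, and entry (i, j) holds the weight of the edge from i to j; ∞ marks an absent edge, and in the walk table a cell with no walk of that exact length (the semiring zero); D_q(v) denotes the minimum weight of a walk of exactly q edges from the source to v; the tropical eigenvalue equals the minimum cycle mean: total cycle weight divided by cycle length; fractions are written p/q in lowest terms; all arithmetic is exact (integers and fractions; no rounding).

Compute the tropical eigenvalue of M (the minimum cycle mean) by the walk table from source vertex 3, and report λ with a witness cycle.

q=0: [∞, ∞, 0, ∞]
q=1: [12, -4, 4, 2]
q=2: [-3, -3, 8, -13]
q=3: [-18, -18, 2, -12]
q=4: [-17, -17, 3, -27]
Optimal cycle mean attained by: cycle 2->4->2, total (-9) + (-5), length 2.
Answer: λ = -7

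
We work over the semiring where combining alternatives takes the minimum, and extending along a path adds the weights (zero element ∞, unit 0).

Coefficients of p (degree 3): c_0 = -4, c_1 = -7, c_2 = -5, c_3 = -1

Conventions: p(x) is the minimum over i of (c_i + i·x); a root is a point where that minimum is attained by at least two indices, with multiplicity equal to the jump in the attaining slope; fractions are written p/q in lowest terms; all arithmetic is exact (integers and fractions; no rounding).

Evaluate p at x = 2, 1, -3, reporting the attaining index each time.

p(2) = min(-4+0·2=-4, -7+1·2=-5, -5+2·2=-1, -1+3·2=5) = -5 (attained by i=1)
p(1) = min(-4+0·1=-4, -7+1·1=-6, -5+2·1=-3, -1+3·1=2) = -6 (attained by i=1)
p(-3) = min(-4+0·(-3)=-4, -7+1·(-3)=-10, -5+2·(-3)=-11, -1+3·(-3)=-10) = -11 (attained by i=2)
Answer: p(2) = -5; p(1) = -6; p(-3) = -11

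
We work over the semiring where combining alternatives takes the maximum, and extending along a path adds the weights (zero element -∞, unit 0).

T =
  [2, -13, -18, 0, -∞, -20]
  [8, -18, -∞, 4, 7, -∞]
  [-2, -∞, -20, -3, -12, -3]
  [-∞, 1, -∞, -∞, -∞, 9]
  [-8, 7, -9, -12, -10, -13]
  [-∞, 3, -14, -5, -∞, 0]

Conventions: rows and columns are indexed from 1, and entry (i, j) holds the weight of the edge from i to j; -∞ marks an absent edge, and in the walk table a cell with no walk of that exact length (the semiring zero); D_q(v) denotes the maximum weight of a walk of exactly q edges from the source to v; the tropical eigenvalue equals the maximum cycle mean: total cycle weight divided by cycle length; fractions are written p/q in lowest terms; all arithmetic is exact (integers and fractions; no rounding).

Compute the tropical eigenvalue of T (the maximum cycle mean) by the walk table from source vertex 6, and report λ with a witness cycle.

q=0: [-∞, -∞, -∞, -∞, -∞, 0]
q=1: [-∞, 3, -14, -5, -∞, 0]
q=2: [11, 3, -14, 7, 10, 4]
q=3: [13, 17, 1, 11, 10, 16]
q=4: [25, 19, 2, 21, 24, 20]
q=5: [27, 31, 15, 25, 26, 30]
q=6: [39, 33, 17, 35, 38, 34]
Optimal cycle mean attained by: cycle 2->5->2, total 7 + 7, length 2.
Answer: λ = 7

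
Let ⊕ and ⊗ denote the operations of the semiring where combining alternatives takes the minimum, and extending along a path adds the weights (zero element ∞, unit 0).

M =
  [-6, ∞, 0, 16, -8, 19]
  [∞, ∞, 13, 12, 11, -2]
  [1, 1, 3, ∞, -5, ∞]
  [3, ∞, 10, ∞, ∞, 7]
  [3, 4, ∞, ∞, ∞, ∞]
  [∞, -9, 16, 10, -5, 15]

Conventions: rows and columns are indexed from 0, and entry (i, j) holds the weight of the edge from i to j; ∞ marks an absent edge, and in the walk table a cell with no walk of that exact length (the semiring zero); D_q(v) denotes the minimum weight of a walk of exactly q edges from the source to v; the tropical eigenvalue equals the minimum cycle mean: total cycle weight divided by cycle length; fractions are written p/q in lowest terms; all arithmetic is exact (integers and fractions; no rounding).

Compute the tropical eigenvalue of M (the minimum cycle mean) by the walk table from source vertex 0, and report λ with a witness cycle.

q=0: [0, ∞, ∞, ∞, ∞, ∞]
q=1: [-6, ∞, 0, 16, -8, 19]
q=2: [-12, -4, -6, 10, -14, 13]
q=3: [-18, -10, -12, 4, -20, -6]
q=4: [-24, -16, -18, -2, -26, -12]
q=5: [-30, -22, -24, -8, -32, -18]
q=6: [-36, -28, -30, -14, -38, -24]
Optimal cycle mean attained by: cycle 0->0, total (-6), length 1.
Answer: λ = -6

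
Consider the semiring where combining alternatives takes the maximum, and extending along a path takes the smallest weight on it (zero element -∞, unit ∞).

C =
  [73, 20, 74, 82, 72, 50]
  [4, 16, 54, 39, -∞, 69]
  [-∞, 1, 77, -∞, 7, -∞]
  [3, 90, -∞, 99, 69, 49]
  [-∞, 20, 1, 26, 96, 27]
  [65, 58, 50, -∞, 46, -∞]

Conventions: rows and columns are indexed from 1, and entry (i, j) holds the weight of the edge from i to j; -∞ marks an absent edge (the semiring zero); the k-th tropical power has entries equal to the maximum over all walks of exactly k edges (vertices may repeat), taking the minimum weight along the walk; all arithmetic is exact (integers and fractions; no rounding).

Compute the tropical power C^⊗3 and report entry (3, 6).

C^⊗2:
  [73, 82, 74, 82, 72, 50]
  [65, 58, 54, 39, 46, 39]
  [1, 7, 77, 7, 7, 7]
  [49, 90, 54, 99, 69, 69]
  [27, 27, 27, 26, 96, 27]
  [65, 20, 65, 65, 65, 58]
C^⊗3:
  [73, 82, 74, 82, 72, 69]
  [65, 39, 65, 65, 65, 58]
  [7, 7, 77, 7, 7, 7]
  [65, 90, 54, 99, 69, 69]
  [27, 27, 27, 27, 96, 27]
  [65, 65, 65, 65, 65, 50]
Key observation: the optimum is the walk 3->3->5->6, with weight 77 min 7 min 27 = 7.
Optimal value attained by: walk 3->3->5->6.
Answer: (C^⊗3)[3][6] = 7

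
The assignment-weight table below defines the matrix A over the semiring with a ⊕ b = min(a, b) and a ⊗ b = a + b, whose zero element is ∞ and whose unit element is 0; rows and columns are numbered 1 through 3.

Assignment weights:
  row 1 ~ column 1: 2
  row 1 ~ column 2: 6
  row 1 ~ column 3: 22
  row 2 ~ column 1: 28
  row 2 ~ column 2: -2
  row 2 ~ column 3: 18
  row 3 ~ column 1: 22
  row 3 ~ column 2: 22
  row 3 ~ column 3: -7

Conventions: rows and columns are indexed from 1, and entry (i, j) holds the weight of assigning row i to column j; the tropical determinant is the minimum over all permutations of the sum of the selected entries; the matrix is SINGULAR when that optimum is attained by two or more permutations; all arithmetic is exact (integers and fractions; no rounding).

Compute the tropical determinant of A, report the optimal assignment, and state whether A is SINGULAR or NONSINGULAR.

σ = (1, 2, 3): 2 + (-2) + (-7) = -7
σ = (1, 3, 2): 2 + 18 + 22 = 42
σ = (2, 1, 3): 6 + 28 + (-7) = 27
σ = (2, 3, 1): 6 + 18 + 22 = 46
σ = (3, 1, 2): 22 + 28 + 22 = 72
σ = (3, 2, 1): 22 + (-2) + 22 = 42
Optimal value attained by: σ = (1, 2, 3).
Answer: det⊕(A) = -7; verdict: NONSINGULAR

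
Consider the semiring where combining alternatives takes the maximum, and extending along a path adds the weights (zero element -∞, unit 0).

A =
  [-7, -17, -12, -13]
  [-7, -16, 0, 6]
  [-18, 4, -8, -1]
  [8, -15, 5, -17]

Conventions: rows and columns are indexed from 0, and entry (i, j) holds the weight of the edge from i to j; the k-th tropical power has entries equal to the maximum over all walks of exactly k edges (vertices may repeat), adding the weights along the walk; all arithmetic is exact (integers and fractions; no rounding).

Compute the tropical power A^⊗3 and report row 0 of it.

A^⊗2:
  [-5, -8, -8, -11]
  [14, 4, 11, -1]
  [7, -4, 4, 10]
  [1, 9, -3, 4]
A^⊗3:
  [-3, -4, -6, -2]
  [7, 15, 4, 10]
  [18, 8, 15, 3]
  [12, 1, 9, 15]
Answer: row 0 of A^⊗3 = [-3, -4, -6, -2]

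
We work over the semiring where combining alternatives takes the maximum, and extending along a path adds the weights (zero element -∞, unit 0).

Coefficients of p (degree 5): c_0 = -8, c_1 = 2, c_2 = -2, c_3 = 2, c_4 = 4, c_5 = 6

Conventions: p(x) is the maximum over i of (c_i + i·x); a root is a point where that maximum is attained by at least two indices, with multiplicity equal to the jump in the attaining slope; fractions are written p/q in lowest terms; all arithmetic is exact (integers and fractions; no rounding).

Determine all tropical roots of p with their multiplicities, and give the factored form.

hull edge (i=0, c=-8) to (i=1, c=2): slope 10, span 1
hull edge (i=1, c=2) to (i=5, c=6): slope 1, span 4
Factored form: p(x) = 6 ⊗ (x ⊕ (-10)) ⊗ (x ⊕ (-1)) ⊗ (x ⊕ (-1)) ⊗ (x ⊕ (-1)) ⊗ (x ⊕ (-1))
Answer: roots = -10 (mult 1), -1 (mult 4)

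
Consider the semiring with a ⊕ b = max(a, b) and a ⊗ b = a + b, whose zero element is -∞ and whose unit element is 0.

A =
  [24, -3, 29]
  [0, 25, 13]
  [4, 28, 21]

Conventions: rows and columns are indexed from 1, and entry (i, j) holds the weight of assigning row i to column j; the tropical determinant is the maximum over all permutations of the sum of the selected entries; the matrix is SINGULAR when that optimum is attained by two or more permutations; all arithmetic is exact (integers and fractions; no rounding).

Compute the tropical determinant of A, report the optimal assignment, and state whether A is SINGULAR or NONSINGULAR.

σ = (1, 2, 3): 24 + 25 + 21 = 70
σ = (1, 3, 2): 24 + 13 + 28 = 65
σ = (2, 1, 3): (-3) + 0 + 21 = 18
σ = (2, 3, 1): (-3) + 13 + 4 = 14
σ = (3, 1, 2): 29 + 0 + 28 = 57
σ = (3, 2, 1): 29 + 25 + 4 = 58
Optimal value attained by: σ = (1, 2, 3).
Answer: det⊕(A) = 70; verdict: NONSINGULAR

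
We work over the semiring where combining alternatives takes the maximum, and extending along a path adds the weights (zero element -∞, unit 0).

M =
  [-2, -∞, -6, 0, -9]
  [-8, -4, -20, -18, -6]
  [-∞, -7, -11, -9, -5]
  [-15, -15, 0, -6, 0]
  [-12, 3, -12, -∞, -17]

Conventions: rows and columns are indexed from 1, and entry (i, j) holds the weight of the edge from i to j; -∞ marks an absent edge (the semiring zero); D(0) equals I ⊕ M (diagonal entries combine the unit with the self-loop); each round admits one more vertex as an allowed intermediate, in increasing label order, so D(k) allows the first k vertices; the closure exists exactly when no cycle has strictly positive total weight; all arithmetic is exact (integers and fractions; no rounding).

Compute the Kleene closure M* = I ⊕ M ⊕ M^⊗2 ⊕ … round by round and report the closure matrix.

D(0):
  [0, -∞, -6, 0, -9]
  [-8, 0, -20, -18, -6]
  [-∞, -7, 0, -9, -5]
  [-15, -15, 0, 0, 0]
  [-12, 3, -12, -∞, 0]
D(1):
  [0, -∞, -6, 0, -9]
  [-8, 0, -14, -8, -6]
  [-∞, -7, 0, -9, -5]
  [-15, -15, 0, 0, 0]
  [-12, 3, -12, -12, 0]
D(2):
  [0, -∞, -6, 0, -9]
  [-8, 0, -14, -8, -6]
  [-15, -7, 0, -9, -5]
  [-15, -15, 0, 0, 0]
  [-5, 3, -11, -5, 0]
D(3):
  [0, -13, -6, 0, -9]
  [-8, 0, -14, -8, -6]
  [-15, -7, 0, -9, -5]
  [-15, -7, 0, 0, 0]
  [-5, 3, -11, -5, 0]
D(4):
  [0, -7, 0, 0, 0]
  [-8, 0, -8, -8, -6]
  [-15, -7, 0, -9, -5]
  [-15, -7, 0, 0, 0]
  [-5, 3, -5, -5, 0]
D(5):
  [0, 3, 0, 0, 0]
  [-8, 0, -8, -8, -6]
  [-10, -2, 0, -9, -5]
  [-5, 3, 0, 0, 0]
  [-5, 3, -5, -5, 0]
Answer: M* = [[0, 3, 0, 0, 0], [-8, 0, -8, -8, -6], [-10, -2, 0, -9, -5], [-5, 3, 0, 0, 0], [-5, 3, -5, -5, 0]]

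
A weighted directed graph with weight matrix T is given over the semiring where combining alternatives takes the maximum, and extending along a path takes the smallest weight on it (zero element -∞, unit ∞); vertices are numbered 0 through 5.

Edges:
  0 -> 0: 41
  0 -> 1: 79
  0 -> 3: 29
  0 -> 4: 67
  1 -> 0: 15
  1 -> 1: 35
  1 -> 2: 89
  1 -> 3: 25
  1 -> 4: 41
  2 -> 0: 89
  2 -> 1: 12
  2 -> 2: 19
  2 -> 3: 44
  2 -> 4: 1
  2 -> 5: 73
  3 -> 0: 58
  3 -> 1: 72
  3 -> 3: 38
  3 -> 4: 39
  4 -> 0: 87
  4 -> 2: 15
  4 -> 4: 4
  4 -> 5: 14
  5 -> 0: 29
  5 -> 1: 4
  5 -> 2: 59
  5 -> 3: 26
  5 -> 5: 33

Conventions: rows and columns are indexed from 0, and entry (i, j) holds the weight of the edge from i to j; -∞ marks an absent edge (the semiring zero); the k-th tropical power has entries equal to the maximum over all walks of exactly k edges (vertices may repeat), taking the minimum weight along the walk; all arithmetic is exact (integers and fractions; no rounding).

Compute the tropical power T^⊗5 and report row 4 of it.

T^⊗2:
  [67, 41, 79, 29, 41, 14]
  [89, 35, 35, 44, 35, 73]
  [44, 79, 59, 38, 67, 33]
  [41, 58, 72, 38, 58, 14]
  [41, 79, 15, 29, 67, 15]
  [59, 29, 33, 44, 29, 59]
T^⊗3:
  [79, 67, 41, 44, 67, 73]
  [44, 79, 59, 38, 67, 35]
  [67, 44, 79, 44, 44, 59]
  [72, 41, 58, 44, 41, 72]
  [67, 41, 79, 29, 41, 15]
  [44, 59, 59, 38, 59, 33]
T^⊗4:
  [67, 79, 67, 41, 67, 41]
  [67, 44, 79, 44, 44, 59]
  [79, 67, 59, 44, 67, 73]
  [58, 72, 59, 44, 67, 58]
  [79, 67, 41, 44, 67, 73]
  [59, 44, 59, 44, 44, 59]
T^⊗5:
  [67, 67, 79, 44, 67, 67]
  [79, 67, 59, 44, 67, 73]
  [67, 79, 67, 44, 67, 59]
  [67, 58, 72, 44, 58, 59]
  [67, 79, 67, 41, 67, 41]
  [59, 59, 59, 44, 59, 59]
Answer: row 4 of T^⊗5 = [67, 79, 67, 41, 67, 41]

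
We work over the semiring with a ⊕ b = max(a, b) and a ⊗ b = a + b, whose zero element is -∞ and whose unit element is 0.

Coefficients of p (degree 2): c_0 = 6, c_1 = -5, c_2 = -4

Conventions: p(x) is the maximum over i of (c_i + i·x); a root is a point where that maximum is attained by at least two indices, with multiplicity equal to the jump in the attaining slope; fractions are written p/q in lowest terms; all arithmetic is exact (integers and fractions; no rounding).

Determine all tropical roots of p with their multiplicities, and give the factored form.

hull edge (i=0, c=6) to (i=2, c=-4): slope -5, span 2
Factored form: p(x) = -4 ⊗ (x ⊕ 5) ⊗ (x ⊕ 5)
Answer: roots = 5 (mult 2)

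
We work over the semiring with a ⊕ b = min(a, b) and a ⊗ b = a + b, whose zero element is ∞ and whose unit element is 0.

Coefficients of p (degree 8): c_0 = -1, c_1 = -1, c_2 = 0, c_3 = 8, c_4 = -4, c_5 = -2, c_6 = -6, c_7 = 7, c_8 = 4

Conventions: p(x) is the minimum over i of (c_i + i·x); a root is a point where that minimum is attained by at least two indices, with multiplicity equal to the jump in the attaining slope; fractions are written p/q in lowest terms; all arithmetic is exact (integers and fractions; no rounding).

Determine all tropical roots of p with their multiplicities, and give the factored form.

hull edge (i=0, c=-1) to (i=6, c=-6): slope -5/6, span 6
hull edge (i=6, c=-6) to (i=8, c=4): slope 5, span 2
Factored form: p(x) = 4 ⊗ (x ⊕ (-5)) ⊗ (x ⊕ (-5)) ⊗ (x ⊕ 5/6) ⊗ (x ⊕ 5/6) ⊗ (x ⊕ 5/6) ⊗ (x ⊕ 5/6) ⊗ (x ⊕ 5/6) ⊗ (x ⊕ 5/6)
Answer: roots = -5 (mult 2), 5/6 (mult 6)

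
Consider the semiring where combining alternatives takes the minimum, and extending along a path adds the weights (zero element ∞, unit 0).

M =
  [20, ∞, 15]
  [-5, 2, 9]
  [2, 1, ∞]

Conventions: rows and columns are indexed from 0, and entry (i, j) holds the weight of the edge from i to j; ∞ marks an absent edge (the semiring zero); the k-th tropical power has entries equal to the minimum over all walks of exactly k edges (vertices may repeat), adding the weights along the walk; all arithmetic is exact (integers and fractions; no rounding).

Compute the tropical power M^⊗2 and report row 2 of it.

M^⊗2:
  [17, 16, 35]
  [-3, 4, 10]
  [-4, 3, 10]
Answer: row 2 of M^⊗2 = [-4, 3, 10]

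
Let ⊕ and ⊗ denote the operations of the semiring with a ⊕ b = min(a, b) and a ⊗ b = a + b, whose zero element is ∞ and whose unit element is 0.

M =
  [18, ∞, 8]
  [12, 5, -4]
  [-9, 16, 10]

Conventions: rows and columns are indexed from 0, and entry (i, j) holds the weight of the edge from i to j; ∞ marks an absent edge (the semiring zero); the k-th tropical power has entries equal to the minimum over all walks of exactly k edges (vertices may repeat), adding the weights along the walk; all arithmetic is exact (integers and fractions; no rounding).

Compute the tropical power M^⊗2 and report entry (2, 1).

M^⊗2:
  [-1, 24, 18]
  [-13, 10, 1]
  [1, 21, -1]
Key observation: the optimum is the walk 2->1->1, with weight 16 + 5 = 21.
Optimal value attained by: walk 2->1->1.
Answer: (M^⊗2)[2][1] = 21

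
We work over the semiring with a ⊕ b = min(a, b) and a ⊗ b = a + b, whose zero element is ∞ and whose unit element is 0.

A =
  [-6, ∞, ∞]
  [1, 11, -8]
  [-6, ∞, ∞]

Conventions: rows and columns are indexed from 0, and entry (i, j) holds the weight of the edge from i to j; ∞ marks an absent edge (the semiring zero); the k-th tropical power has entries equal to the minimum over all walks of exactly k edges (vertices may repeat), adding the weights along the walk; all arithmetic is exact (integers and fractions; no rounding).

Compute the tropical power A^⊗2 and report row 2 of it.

A^⊗2:
  [-12, ∞, ∞]
  [-14, 22, 3]
  [-12, ∞, ∞]
Answer: row 2 of A^⊗2 = [-12, ∞, ∞]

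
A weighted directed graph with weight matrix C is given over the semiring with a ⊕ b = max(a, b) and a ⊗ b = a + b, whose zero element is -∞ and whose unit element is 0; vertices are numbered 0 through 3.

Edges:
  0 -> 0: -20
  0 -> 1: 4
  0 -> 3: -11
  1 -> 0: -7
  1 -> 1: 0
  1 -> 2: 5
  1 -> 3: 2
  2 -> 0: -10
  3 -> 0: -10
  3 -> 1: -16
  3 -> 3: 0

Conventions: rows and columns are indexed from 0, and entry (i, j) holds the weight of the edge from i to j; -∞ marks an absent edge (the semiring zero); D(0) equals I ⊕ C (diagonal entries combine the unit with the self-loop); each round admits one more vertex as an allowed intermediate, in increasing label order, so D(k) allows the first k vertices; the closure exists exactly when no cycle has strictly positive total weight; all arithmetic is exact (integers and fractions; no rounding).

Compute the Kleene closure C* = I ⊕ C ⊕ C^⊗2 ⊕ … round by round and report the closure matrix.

D(0):
  [0, 4, -∞, -11]
  [-7, 0, 5, 2]
  [-10, -∞, 0, -∞]
  [-10, -16, -∞, 0]
D(1):
  [0, 4, -∞, -11]
  [-7, 0, 5, 2]
  [-10, -6, 0, -21]
  [-10, -6, -∞, 0]
D(2):
  [0, 4, 9, 6]
  [-7, 0, 5, 2]
  [-10, -6, 0, -4]
  [-10, -6, -1, 0]
D(3):
  [0, 4, 9, 6]
  [-5, 0, 5, 2]
  [-10, -6, 0, -4]
  [-10, -6, -1, 0]
D(4):
  [0, 4, 9, 6]
  [-5, 0, 5, 2]
  [-10, -6, 0, -4]
  [-10, -6, -1, 0]
Answer: C* = [[0, 4, 9, 6], [-5, 0, 5, 2], [-10, -6, 0, -4], [-10, -6, -1, 0]]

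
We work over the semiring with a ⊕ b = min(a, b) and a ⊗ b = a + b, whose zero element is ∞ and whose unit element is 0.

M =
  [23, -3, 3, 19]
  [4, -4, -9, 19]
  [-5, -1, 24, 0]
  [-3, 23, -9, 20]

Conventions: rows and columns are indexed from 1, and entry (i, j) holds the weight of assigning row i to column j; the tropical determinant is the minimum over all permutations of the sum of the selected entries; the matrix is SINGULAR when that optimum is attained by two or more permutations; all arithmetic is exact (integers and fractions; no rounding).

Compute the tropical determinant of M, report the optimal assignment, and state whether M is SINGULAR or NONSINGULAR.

σ = (1, 2, 3, 4): 23 + (-4) + 24 + 20 = 63
σ = (1, 2, 4, 3): 23 + (-4) + 0 + (-9) = 10
σ = (1, 3, 2, 4): 23 + (-9) + (-1) + 20 = 33
σ = (1, 3, 4, 2): 23 + (-9) + 0 + 23 = 37
σ = (1, 4, 2, 3): 23 + 19 + (-1) + (-9) = 32
σ = (1, 4, 3, 2): 23 + 19 + 24 + 23 = 89
σ = (2, 1, 3, 4): (-3) + 4 + 24 + 20 = 45
σ = (2, 1, 4, 3): (-3) + 4 + 0 + (-9) = -8
σ = (2, 3, 1, 4): (-3) + (-9) + (-5) + 20 = 3
σ = (2, 3, 4, 1): (-3) + (-9) + 0 + (-3) = -15
σ = (2, 4, 1, 3): (-3) + 19 + (-5) + (-9) = 2
σ = (2, 4, 3, 1): (-3) + 19 + 24 + (-3) = 37
σ = (3, 1, 2, 4): 3 + 4 + (-1) + 20 = 26
σ = (3, 1, 4, 2): 3 + 4 + 0 + 23 = 30
σ = (3, 2, 1, 4): 3 + (-4) + (-5) + 20 = 14
σ = (3, 2, 4, 1): 3 + (-4) + 0 + (-3) = -4
σ = (3, 4, 1, 2): 3 + 19 + (-5) + 23 = 40
σ = (3, 4, 2, 1): 3 + 19 + (-1) + (-3) = 18
σ = (4, 1, 2, 3): 19 + 4 + (-1) + (-9) = 13
σ = (4, 1, 3, 2): 19 + 4 + 24 + 23 = 70
σ = (4, 2, 1, 3): 19 + (-4) + (-5) + (-9) = 1
σ = (4, 2, 3, 1): 19 + (-4) + 24 + (-3) = 36
σ = (4, 3, 1, 2): 19 + (-9) + (-5) + 23 = 28
σ = (4, 3, 2, 1): 19 + (-9) + (-1) + (-3) = 6
Optimal value attained by: σ = (2, 3, 4, 1).
Answer: det⊕(M) = -15; verdict: NONSINGULAR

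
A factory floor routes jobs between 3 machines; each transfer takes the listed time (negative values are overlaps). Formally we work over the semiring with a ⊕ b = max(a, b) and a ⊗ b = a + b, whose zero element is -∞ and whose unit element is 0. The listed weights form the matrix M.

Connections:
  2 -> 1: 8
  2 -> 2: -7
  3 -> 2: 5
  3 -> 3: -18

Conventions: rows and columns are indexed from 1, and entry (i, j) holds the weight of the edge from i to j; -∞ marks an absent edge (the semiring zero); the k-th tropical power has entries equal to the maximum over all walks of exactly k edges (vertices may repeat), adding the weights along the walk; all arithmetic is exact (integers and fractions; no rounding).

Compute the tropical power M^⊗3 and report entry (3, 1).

M^⊗2:
  [-∞, -∞, -∞]
  [1, -14, -∞]
  [13, -2, -36]
M^⊗3:
  [-∞, -∞, -∞]
  [-6, -21, -∞]
  [6, -9, -54]
Key observation: the optimum is the walk 3->2->2->1, with weight 5 + (-7) + 8 = 6.
Optimal value attained by: walk 3->2->2->1.
Answer: (M^⊗3)[3][1] = 6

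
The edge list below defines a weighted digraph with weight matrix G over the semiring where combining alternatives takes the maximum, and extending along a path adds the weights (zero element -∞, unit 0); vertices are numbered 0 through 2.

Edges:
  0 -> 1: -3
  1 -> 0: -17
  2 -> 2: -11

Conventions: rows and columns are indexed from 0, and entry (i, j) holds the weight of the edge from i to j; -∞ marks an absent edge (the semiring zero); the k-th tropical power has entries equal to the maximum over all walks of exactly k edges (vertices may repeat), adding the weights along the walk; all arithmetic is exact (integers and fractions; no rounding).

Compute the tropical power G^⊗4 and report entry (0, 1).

G^⊗2:
  [-20, -∞, -∞]
  [-∞, -20, -∞]
  [-∞, -∞, -22]
G^⊗3:
  [-∞, -23, -∞]
  [-37, -∞, -∞]
  [-∞, -∞, -33]
G^⊗4:
  [-40, -∞, -∞]
  [-∞, -40, -∞]
  [-∞, -∞, -44]
Key observation: no walk of exactly 4 edges connects these vertices, so the entry is the semiring zero.
Answer: (G^⊗4)[0][1] = -∞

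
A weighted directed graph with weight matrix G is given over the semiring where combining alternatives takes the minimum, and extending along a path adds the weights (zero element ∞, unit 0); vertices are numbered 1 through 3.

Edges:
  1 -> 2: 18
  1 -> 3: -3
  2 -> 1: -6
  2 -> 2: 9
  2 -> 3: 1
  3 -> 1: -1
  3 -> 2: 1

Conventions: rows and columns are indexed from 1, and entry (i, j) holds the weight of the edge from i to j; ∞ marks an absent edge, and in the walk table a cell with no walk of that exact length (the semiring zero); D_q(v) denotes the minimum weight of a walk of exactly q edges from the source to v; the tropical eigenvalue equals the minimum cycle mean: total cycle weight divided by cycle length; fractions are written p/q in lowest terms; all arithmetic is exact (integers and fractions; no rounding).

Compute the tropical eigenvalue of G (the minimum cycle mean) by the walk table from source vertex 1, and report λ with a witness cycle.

q=0: [0, ∞, ∞]
q=1: [∞, 18, -3]
q=2: [-4, -2, 19]
q=3: [-8, 7, -7]
Optimal cycle mean attained by: cycle 1->3->2->1, total (-3) + 1 + (-6), length 3.
Answer: λ = -8/3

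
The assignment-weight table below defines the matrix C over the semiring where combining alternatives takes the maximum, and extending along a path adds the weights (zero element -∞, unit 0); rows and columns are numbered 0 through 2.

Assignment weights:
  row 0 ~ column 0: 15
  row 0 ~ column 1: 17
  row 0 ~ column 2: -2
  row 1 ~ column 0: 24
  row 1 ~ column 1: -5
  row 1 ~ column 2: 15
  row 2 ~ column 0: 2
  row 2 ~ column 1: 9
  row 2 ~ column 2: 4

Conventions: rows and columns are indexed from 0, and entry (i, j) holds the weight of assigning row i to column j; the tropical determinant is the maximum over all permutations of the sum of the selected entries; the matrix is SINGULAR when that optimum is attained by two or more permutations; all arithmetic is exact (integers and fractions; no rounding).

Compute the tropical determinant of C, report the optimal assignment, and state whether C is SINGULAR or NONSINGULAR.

σ = (0, 1, 2): 15 + (-5) + 4 = 14
σ = (0, 2, 1): 15 + 15 + 9 = 39
σ = (1, 0, 2): 17 + 24 + 4 = 45
σ = (1, 2, 0): 17 + 15 + 2 = 34
σ = (2, 0, 1): (-2) + 24 + 9 = 31
σ = (2, 1, 0): (-2) + (-5) + 2 = -5
Optimal value attained by: σ = (1, 0, 2).
Answer: det⊕(C) = 45; verdict: NONSINGULAR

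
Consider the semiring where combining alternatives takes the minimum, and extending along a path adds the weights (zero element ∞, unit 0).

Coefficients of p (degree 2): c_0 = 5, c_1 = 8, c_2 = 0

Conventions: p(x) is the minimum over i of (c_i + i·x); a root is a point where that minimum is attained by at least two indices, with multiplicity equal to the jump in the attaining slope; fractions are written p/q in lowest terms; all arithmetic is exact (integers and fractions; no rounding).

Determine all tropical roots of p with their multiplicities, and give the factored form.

hull edge (i=0, c=5) to (i=2, c=0): slope -5/2, span 2
Factored form: p(x) = 0 ⊗ (x ⊕ 5/2) ⊗ (x ⊕ 5/2)
Answer: roots = 5/2 (mult 2)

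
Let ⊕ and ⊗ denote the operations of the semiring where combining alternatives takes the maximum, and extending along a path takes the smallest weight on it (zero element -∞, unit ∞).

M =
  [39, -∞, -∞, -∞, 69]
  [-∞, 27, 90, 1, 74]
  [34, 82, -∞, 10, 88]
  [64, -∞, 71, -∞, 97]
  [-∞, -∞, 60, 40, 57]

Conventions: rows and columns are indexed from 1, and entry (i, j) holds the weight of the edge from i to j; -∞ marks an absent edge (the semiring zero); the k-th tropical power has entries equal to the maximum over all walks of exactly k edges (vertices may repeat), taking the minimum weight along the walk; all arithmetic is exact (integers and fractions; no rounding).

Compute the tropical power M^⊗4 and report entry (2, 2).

M^⊗2:
  [39, -∞, 60, 40, 57]
  [34, 82, 60, 40, 88]
  [34, 27, 82, 40, 74]
  [39, 71, 60, 40, 71]
  [40, 60, 57, 40, 60]
M^⊗3:
  [40, 60, 57, 40, 60]
  [40, 60, 82, 40, 74]
  [40, 82, 60, 40, 82]
  [40, 60, 71, 40, 71]
  [40, 57, 60, 40, 60]
M^⊗4:
  [40, 57, 60, 40, 60]
  [40, 82, 60, 40, 82]
  [40, 60, 82, 40, 74]
  [40, 71, 60, 40, 71]
  [40, 60, 60, 40, 60]
Key observation: the optimum is the walk 2->3->2->3->2, with weight 90 min 82 min 90 min 82 = 82.
Optimal value attained by: walk 2->3->2->3->2.
Answer: (M^⊗4)[2][2] = 82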